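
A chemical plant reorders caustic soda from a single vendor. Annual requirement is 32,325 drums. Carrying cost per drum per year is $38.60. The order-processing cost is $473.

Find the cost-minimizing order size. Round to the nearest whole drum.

Q* = √(2·D·S / H) = √(2·32,325·473 / 38.6) = √792,213.7 ≈ 890.06

890 drums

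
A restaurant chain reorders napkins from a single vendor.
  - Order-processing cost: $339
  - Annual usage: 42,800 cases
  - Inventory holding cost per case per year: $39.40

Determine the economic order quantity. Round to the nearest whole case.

858 cases

2DS/H = 2·42,800·339/39.4 = 736,507.61
EOQ = √736,507.61 ≈ 858.20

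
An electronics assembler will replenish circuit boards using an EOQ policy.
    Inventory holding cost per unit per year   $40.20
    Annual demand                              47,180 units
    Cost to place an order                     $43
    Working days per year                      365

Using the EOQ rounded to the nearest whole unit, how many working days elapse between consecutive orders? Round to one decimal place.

EOQ = √(2DS/H) = √(2 × 47,180 × 43 / 40.2)
    = √(100,932.34) ≈ 317.70 → Q = 318 units
Days between orders = 365 / (D/Q) = 365 / 148.365 ≈ 2.460

2.5 days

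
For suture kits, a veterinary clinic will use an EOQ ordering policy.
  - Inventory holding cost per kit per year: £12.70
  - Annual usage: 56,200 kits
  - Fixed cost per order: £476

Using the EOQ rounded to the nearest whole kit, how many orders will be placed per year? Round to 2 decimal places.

27.37 orders per year

Q* = √(2·D·S / H) = √(2·56,200·476 / 12.7) = √4,212,787.4 ≈ 2,052.51 → Q = 2,053
N = D/Q = 56,200/2,053 ≈ 27.375 orders/yr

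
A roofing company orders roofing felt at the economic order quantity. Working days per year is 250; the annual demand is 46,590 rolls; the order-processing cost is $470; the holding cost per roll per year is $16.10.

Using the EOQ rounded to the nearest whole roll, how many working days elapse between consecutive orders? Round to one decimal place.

8.8 days

2DS/H = 2·46,590·470/16.1 = 2,720,161.49
EOQ = √2,720,161.49 ≈ 1,649.29 → Q = 1,649 rolls
T = Q/D × 250 days = 1,649/46,590 × 250 = 8.848 days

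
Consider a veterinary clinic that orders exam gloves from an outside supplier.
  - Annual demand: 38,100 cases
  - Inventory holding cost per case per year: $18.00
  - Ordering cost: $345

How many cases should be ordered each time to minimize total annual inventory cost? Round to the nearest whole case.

1,209 cases

2DS/H = 2·38,100·345/18 = 1,460,500.00
EOQ = √1,460,500.00 ≈ 1,208.51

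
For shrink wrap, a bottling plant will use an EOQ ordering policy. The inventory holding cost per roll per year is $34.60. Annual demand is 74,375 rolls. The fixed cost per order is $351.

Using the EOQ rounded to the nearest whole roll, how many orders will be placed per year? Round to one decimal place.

2DS/H = 2·74,375·351/34.6 = 1,508,995.66
EOQ = √1,508,995.66 ≈ 1,228.41 → Q = 1,228
N = D/Q = 74,375/1,228 ≈ 60.566 orders/yr

60.6 orders per year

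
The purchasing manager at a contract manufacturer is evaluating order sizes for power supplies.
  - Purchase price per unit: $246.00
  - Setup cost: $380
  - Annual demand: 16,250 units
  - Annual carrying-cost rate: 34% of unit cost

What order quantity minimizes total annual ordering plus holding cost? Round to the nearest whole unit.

Holding cost per unit per year: H = 34% × $246 = $83.6400
Optimal lot size Q* = (2 × 16,250 × $380 / $83.64)^½ ≈ 384.26

384 units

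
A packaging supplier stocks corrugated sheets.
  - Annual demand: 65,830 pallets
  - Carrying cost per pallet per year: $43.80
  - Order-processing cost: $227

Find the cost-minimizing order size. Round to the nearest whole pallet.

Optimal lot size Q* = (2 × 65,830 × $227 / $43.8)^½ ≈ 826.04

826 pallets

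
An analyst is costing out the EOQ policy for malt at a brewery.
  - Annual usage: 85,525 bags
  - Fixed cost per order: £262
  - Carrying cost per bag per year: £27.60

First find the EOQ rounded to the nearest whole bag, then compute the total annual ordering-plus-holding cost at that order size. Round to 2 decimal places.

£35,169.54

Optimal lot size Q* = (2 × 85,525 × £262 / £27.6)^½ ≈ 1,274.26 → Q = 1,274 bags
Orders/yr = 85,525/1,274 = 67.131; ordering cost = 67.131 × £262 = £17,588.34
Average inventory = 1,274/2 = 637; holding cost = 637 × £27.6 = £17,581.20
Total = £17,588.34 + £17,581.20 = £35,169.54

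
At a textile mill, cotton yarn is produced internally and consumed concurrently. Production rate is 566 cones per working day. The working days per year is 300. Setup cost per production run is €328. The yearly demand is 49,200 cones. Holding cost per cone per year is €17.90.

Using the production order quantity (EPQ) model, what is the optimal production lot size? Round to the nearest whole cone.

1,593 cones

Daily demand d = 49,200/300 = 164.000; p = 566; 1 − d/p = 0.71025
EPQ = √(2DS / (H(1 − d/p)))
    = √(2 × 49,200 × 328 / (17.9 × 0.71025)) ≈ 1,593.32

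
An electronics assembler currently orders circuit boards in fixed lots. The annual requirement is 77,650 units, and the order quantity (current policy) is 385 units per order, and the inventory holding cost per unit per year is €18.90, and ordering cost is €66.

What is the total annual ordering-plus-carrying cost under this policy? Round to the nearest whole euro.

€16,950

Ordering: D/Q × S = 77,650/385 × €66 = €13,311.43
Holding:  Q/2 × H = 385/2 × €18.9 = €3,638.25
Total = €13,311.43 + €3,638.25 = €16,949.68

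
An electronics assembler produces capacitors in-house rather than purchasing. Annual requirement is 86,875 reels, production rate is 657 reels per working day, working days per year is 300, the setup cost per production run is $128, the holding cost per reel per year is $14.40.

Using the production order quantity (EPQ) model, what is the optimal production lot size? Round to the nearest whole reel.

Daily demand d = 86,875/300 = 289.583; p = 657; 1 − d/p = 0.55923
EPQ = √(2DS / (H(1 − d/p)))
    = √(2 × 86,875 × 128 / (14.4 × 0.55923)) ≈ 1,661.84

1,662 reels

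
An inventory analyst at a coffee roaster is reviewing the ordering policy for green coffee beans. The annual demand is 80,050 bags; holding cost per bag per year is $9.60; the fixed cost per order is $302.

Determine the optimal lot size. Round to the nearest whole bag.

2,244 bags

2DS/H = 2·80,050·302/9.6 = 5,036,479.17
EOQ = √5,036,479.17 ≈ 2,244.21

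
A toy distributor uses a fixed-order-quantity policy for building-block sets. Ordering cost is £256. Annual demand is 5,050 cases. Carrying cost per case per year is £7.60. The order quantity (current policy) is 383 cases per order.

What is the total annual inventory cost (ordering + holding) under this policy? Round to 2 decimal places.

£4,830.86

Orders/yr = 5,050/383 = 13.185; ordering cost = 13.185 × £256 = £3,375.46
Average inventory = 383/2 = 191.5; holding cost = 191.5 × £7.6 = £1,455.40
Total = £3,375.46 + £1,455.40 = £4,830.86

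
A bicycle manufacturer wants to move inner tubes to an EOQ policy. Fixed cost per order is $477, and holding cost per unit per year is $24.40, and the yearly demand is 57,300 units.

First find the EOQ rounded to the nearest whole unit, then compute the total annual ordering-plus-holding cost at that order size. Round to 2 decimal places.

$36,521.32

EOQ = √(2DS/H) = √(2 × 57,300 × 477 / 24.4)
    = √(2,240,336.07) ≈ 1,496.78 → Q = 1,497 units
Ordering: D/Q × S = 57,300/1,497 × $477 = $18,257.92
Holding:  Q/2 × H = 1,497/2 × $24.4 = $18,263.40
Total = $18,257.92 + $18,263.40 = $36,521.32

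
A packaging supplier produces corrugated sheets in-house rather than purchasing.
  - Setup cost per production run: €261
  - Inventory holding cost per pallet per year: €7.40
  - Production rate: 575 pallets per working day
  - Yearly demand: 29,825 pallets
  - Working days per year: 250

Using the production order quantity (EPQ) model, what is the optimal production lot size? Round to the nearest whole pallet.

1,629 pallets

Daily demand d = 29,825/250 = 119.300; p = 575; 1 − d/p = 0.79252
EPQ = √(2DS / (H(1 − d/p)))
    = √(2 × 29,825 × 261 / (7.4 × 0.79252)) ≈ 1,629.31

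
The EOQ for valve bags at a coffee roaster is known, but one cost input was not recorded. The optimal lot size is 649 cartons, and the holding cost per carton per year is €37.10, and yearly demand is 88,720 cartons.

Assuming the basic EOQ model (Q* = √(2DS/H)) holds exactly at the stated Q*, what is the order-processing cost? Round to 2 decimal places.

From Q* = √(2DS/H) ⇒ Q*² = 2DS/H.
S = Q²H / (2D) = 649² × 37.1 / (2 × 88,720) = 88.0667

€88.07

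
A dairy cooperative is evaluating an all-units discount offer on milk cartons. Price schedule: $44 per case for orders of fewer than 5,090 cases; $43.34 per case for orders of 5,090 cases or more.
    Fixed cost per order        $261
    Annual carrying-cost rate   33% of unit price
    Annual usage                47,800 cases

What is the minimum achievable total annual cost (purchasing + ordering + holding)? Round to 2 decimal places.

H₁ = 33%×$44 = $14.5200;  H₂ = 33%×$43.34 = $14.3022
EOQ₁ = √(2×47,800×261/14.5200) = 1,310.89  (< 5,090, feasible at tier 1)
EOQ₂ = √(2×47,800×261/14.3022) = 1,320.83  (< 5,090 → use Q = 5,090 at tier-2 price)
TC(tier 1 (EOQ₁), Q≈1,310.9) = $2,122,234.11
TC(tier 2, Q≈5,090.0) = $2,110,502.14
Minimum at tier 2: $2,110,502.14

$2,110,502.14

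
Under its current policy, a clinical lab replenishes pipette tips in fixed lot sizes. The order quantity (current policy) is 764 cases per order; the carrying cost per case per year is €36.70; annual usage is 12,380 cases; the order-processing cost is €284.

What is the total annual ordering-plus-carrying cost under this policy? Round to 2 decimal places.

Ordering: D/Q × S = 12,380/764 × €284 = €4,601.99
Holding:  Q/2 × H = 764/2 × €36.7 = €14,019.40
Total = €4,601.99 + €14,019.40 = €18,621.39

€18,621.39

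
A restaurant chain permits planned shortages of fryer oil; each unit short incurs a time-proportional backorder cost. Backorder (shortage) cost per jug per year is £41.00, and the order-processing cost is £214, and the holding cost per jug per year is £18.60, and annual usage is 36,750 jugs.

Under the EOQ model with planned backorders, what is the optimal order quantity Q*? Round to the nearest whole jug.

Q* = √(2DS/H) · √((H + b)/b)
   = √(2 × 36,750 × 214 / 18.6) · √((18.6 + 41) / 41)
   = 919.590 × 1.2057 ≈ 1,108.73

1,109 jugs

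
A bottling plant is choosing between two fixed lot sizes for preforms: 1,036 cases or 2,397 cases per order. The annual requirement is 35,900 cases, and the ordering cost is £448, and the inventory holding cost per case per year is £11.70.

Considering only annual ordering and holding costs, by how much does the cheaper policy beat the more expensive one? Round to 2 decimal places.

For each Q, cost = (D/Q)·S + (Q/2)·H.
TC(1,036) = (35,900/1,036)×448 + (1,036/2)×11.7 = £21,584.92
TC(2,397) = (35,900/2,397)×448 + (2,397/2)×11.7 = £20,732.17
Cheaper: Q = 2,397.  Difference = £852.75

£852.75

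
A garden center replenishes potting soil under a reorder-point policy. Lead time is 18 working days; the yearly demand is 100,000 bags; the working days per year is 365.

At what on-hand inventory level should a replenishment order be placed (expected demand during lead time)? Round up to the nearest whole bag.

Daily demand d = 100,000 / 365 = 273.973 bags/day
Demand during lead time = 273.973 × 18 = 4,931.51
Reorder point = 4,931.51 → round up

4,932 bags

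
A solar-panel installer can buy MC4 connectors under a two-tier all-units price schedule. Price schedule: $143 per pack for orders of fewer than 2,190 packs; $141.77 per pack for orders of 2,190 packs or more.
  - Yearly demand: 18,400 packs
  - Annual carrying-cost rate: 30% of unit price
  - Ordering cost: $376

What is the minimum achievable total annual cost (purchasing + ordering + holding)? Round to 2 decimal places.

H₁ = 30%×$143 = $42.9000;  H₂ = 30%×$141.77 = $42.5310
EOQ₁ = √(2×18,400×376/42.9000) = 567.92  (< 2,190, feasible at tier 1)
EOQ₂ = √(2×18,400×376/42.5310) = 570.38  (< 2,190 → use Q = 2,190 at tier-2 price)
TC(tier 1 (EOQ₁), Q≈567.9) = $2,655,563.88
TC(tier 2, Q≈2,190.0) = $2,658,298.53
Minimum at tier 1 (EOQ₁): $2,655,563.88

$2,655,563.88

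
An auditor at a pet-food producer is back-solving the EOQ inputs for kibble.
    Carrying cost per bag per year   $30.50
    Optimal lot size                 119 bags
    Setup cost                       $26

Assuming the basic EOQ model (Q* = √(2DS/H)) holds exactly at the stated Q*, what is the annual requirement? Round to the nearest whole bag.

From Q* = √(2DS/H) ⇒ Q*² = 2DS/H.
D = Q²H / (2S) = 119² × 30.5 / (2 × 26) = 8,305.97

8,306 bags per year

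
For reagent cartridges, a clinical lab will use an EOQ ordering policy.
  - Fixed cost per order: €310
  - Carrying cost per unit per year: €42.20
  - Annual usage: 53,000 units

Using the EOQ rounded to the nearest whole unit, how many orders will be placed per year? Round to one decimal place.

2DS/H = 2·53,000·310/42.2 = 778,672.99
EOQ = √778,672.99 ≈ 882.42 → Q = 882
Orders per year = D/Q = 53,000 / 882 = 60.091

60.1 orders per year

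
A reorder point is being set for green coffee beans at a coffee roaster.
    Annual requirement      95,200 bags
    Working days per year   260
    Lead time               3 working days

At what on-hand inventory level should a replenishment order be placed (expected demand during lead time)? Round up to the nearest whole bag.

Daily demand d = 95,200 / 260 = 366.154 bags/day
Demand during lead time = 366.154 × 3 = 1,098.46
Reorder point = 1,098.46 → round up

1,099 bags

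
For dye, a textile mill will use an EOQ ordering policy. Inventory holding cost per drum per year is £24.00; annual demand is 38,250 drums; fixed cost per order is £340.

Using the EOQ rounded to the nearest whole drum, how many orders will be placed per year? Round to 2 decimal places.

EOQ = √(2DS/H) = √(2 × 38,250 × 340 / 24)
    = √(1,083,750.00) ≈ 1,041.03 → Q = 1,041
N = D/Q = 38,250/1,041 ≈ 36.744 orders/yr

36.74 orders per year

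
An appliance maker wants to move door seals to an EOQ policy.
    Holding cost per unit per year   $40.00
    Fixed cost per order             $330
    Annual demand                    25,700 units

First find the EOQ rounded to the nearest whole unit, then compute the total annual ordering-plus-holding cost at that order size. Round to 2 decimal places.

$26,047.65

Q* = √(2·D·S / H) = √(2·25,700·330 / 40) = √424,050.0 ≈ 651.19 → Q = 651 units
Orders/yr = 25,700/651 = 39.478; ordering cost = 39.478 × $330 = $13,027.65
Average inventory = 651/2 = 325.5; holding cost = 325.5 × $40 = $13,020.00
Total = $13,027.65 + $13,020.00 = $26,047.65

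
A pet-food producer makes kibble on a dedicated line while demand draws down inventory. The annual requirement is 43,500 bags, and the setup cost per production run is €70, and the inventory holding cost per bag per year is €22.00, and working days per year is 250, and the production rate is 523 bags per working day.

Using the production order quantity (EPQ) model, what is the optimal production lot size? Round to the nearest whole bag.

644 bags

Daily demand d = 43,500/250 = 174.000; p = 523; 1 − d/p = 0.66730
EPQ = √(2DS / (H(1 − d/p)))
    = √(2 × 43,500 × 70 / (22 × 0.66730)) ≈ 644.07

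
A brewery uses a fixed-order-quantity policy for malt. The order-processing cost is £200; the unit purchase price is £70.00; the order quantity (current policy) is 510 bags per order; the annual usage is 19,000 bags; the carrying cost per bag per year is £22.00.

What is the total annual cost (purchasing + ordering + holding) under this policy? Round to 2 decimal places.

Ordering: D/Q × S = 19,000/510 × £200 = £7,450.98
Holding:  Q/2 × H = 510/2 × £22 = £5,610.00
Purchase cost = D·C = 19,000 × 70 = £1,330,000.00
Total = £7,450.98 + £5,610.00 + £1,330,000.00 = £1,343,060.98

£1,343,060.98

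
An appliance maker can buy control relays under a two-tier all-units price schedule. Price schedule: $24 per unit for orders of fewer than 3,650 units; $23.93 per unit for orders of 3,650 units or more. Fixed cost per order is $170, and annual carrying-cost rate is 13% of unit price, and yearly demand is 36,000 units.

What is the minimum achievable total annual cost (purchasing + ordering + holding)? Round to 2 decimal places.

$868,834.10

H₁ = 13%×$24 = $3.1200;  H₂ = 13%×$23.93 = $3.1109
EOQ₁ = √(2×36,000×170/3.1200) = 1,980.68  (< 3,650, feasible at tier 1)
EOQ₂ = √(2×36,000×170/3.1109) = 1,983.57  (< 3,650 → use Q = 3,650 at tier-2 price)
TC(tier 1 (EOQ₁), Q≈1,980.7) = $870,179.71
TC(tier 2, Q≈3,650.0) = $868,834.10
Minimum at tier 2: $868,834.10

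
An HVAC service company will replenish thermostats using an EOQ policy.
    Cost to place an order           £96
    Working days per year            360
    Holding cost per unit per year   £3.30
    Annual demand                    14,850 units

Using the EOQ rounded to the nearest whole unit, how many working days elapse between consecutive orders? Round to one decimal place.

22.5 days

Q* = √(2·D·S / H) = √(2·14,850·96 / 3.3) = √864,000.0 ≈ 929.52 → Q = 930 units
Days between orders = 360 / (D/Q) = 360 / 15.968 ≈ 22.545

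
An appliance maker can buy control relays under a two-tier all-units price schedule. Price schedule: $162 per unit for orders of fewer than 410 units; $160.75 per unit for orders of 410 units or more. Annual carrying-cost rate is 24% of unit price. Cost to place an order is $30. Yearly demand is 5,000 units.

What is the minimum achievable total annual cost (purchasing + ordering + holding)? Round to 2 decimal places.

H₁ = 24%×$162 = $38.8800;  H₂ = 24%×$160.75 = $38.5800
EOQ₁ = √(2×5,000×30/38.8800) = 87.84  (< 410, feasible at tier 1)
EOQ₂ = √(2×5,000×30/38.5800) = 88.18  (< 410 → use Q = 410 at tier-2 price)
TC(tier 1 (EOQ₁), Q≈87.8) = $813,415.26
TC(tier 2, Q≈410.0) = $812,024.75
Minimum at tier 2: $812,024.75

$812,024.75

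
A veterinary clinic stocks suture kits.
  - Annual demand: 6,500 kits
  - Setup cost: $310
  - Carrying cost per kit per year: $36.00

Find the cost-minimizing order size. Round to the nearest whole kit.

335 kits

Q* = √(2·D·S / H) = √(2·6,500·310 / 36) = √111,944.4 ≈ 334.58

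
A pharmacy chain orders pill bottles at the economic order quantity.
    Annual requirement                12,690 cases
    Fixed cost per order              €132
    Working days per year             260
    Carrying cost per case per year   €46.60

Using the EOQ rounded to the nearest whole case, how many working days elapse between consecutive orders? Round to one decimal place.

Q* = √(2·D·S / H) = √(2·12,690·132 / 46.6) = √71,891.8 ≈ 268.13 → Q = 268 cases
Cycle time = (working days × Q)/D = (260 × 268) / 12,690 = 5.491 days

5.5 days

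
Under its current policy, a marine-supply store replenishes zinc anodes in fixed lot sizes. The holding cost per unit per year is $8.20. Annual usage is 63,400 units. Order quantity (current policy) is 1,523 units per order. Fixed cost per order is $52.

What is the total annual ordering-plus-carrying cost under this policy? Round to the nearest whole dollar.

Annual ordering cost = (D/Q)·S = (63,400/1,523) × 52 = $2,164.67
Annual holding cost  = (Q/2)·H = (1,523/2) × 8.2 = $6,244.30
Total = $2,164.67 + $6,244.30 = $8,408.97

$8,409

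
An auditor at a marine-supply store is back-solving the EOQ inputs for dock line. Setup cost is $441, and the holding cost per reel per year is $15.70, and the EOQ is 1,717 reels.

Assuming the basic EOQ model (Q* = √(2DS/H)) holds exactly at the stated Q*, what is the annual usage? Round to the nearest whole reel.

From Q* = √(2DS/H) ⇒ Q*² = 2DS/H.
D = Q²H / (2S) = 1,717² × 15.7 / (2 × 441) = 52,477.32

52,477 reels per year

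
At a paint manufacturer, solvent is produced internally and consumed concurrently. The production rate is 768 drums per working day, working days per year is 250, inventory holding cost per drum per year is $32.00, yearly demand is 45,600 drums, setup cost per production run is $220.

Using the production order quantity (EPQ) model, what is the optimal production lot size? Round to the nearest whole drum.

907 drums

Daily demand d = 45,600/250 = 182.400; p = 768; 1 − d/p = 0.76250
EPQ = √(2DS / (H(1 − d/p)))
    = √(2 × 45,600 × 220 / (32 × 0.76250)) ≈ 906.80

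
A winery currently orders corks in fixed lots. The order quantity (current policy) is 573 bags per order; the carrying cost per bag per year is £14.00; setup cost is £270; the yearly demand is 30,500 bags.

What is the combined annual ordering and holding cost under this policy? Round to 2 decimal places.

Annual ordering cost = (D/Q)·S = (30,500/573) × 270 = £14,371.73
Annual holding cost  = (Q/2)·H = (573/2) × 14 = £4,011.00
Total = £14,371.73 + £4,011.00 = £18,382.73

£18,382.73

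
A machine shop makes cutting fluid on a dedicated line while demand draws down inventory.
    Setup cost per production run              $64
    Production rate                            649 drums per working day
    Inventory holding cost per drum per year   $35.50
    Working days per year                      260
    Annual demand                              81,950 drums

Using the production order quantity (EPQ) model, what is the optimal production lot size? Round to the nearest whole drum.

d = 81,950/260 = 315.1923 drums/day;  effective holding cost H(1 − d/p) = 35.5·(1 − 315.1923/649) = 18.25913
Q* = √(2DS / H_eff) = √(2·81,950·64 / 18.25913) ≈ 757.95

758 drums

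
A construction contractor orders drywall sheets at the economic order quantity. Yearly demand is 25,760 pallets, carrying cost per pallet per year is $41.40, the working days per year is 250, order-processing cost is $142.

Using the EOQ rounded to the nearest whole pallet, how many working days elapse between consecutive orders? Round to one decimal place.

2DS/H = 2·25,760·142/41.4 = 176,711.11
EOQ = √176,711.11 ≈ 420.37 → Q = 420 pallets
Cycle time = (working days × Q)/D = (250 × 420) / 25,760 = 4.076 days

4.1 days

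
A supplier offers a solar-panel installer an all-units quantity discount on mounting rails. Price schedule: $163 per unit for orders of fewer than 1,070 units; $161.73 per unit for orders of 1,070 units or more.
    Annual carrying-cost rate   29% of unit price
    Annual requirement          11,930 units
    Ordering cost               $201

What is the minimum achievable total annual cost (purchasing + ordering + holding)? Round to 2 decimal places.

H₁ = 29%×$163 = $47.2700;  H₂ = 29%×$161.73 = $46.9017
EOQ₁ = √(2×11,930×201/47.2700) = 318.52  (< 1,070, feasible at tier 1)
EOQ₂ = √(2×11,930×201/46.9017) = 319.77  (< 1,070 → use Q = 1,070 at tier-2 price)
TC(tier 1 (EOQ₁), Q≈318.5) = $1,959,646.57
TC(tier 2, Q≈1,070.0) = $1,956,772.37
Minimum at tier 2: $1,956,772.37

$1,956,772.37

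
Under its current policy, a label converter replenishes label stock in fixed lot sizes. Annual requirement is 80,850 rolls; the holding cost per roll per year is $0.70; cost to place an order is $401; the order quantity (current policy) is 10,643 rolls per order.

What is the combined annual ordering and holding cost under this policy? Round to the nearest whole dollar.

$6,771

Annual ordering cost = (D/Q)·S = (80,850/10,643) × 401 = $3,046.21
Annual holding cost  = (Q/2)·H = (10,643/2) × 0.7 = $3,725.05
Total = $3,046.21 + $3,725.05 = $6,771.26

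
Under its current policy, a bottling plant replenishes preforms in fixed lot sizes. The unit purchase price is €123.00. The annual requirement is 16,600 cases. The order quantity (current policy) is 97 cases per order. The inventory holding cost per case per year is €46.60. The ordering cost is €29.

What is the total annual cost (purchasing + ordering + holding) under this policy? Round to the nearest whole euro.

Orders/yr = 16,600/97 = 171.134; ordering cost = 171.134 × €29 = €4,962.89
Average inventory = 97/2 = 48.5; holding cost = 48.5 × €46.6 = €2,260.10
Purchase cost = D·C = 16,600 × 123 = €2,041,800.00
Total = €4,962.89 + €2,260.10 + €2,041,800.00 = €2,049,022.99

€2,049,023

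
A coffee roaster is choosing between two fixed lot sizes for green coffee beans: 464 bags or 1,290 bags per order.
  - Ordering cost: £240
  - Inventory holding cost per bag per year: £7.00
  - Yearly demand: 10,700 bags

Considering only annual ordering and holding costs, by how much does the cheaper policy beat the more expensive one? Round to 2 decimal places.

Annual cost at Q: ordering D·S/Q plus holding Q·H/2.
TC(464) = (10,700/464)×240 + (464/2)×7 = £7,158.48
TC(1,290) = (10,700/1,290)×240 + (1,290/2)×7 = £6,505.70
Lots of 1,290 are cheaper by £652.79.

£652.79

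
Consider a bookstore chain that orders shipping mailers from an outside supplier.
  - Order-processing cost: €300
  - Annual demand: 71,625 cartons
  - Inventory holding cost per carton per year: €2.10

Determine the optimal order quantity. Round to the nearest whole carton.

4,524 cartons

Q* = √(2·D·S / H) = √(2·71,625·300 / 2.1) = √20,464,285.7 ≈ 4,523.75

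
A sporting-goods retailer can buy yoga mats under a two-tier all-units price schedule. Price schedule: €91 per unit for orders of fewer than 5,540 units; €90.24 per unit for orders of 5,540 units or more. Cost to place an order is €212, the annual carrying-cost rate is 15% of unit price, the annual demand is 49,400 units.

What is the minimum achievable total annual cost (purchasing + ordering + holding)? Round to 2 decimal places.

€4,497,241.12

H₁ = 15%×€91 = €13.6500;  H₂ = 15%×€90.24 = €13.5360
EOQ₁ = √(2×49,400×212/13.6500) = 1,238.74  (< 5,540, feasible at tier 1)
EOQ₂ = √(2×49,400×212/13.5360) = 1,243.95  (< 5,540 → use Q = 5,540 at tier-2 price)
TC(tier 1 (EOQ₁), Q≈1,238.7) = €4,512,308.80
TC(tier 2, Q≈5,540.0) = €4,497,241.12
Minimum at tier 2: €4,497,241.12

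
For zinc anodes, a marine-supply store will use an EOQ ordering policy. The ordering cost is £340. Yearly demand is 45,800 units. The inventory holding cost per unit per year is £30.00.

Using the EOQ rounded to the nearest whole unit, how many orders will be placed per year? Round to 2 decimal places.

44.95 orders per year

Q* = √(2·D·S / H) = √(2·45,800·340 / 30) = √1,038,133.3 ≈ 1,018.89 → Q = 1,019
N = D/Q = 45,800/1,019 ≈ 44.946 orders/yr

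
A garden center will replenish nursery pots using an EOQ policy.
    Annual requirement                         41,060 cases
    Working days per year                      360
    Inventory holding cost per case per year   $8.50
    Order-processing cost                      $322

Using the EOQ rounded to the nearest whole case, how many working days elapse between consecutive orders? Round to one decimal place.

Optimal lot size Q* = (2 × 41,060 × $322 / $8.5)^½ ≈ 1,763.77 → Q = 1,764 cases
Days between orders = 360 / (D/Q) = 360 / 23.277 ≈ 15.466

15.5 days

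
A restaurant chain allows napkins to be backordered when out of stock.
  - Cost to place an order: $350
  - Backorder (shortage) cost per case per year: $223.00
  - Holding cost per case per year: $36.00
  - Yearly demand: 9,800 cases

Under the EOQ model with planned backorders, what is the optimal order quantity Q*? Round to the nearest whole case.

470 cases

Basic EOQ = √(2·9,800·350/36) = 436.527
Backorder adjustment √((H+b)/b) = √((36+223)/223) = 1.0777
Q* = 436.527 × 1.0777 ≈ 470.44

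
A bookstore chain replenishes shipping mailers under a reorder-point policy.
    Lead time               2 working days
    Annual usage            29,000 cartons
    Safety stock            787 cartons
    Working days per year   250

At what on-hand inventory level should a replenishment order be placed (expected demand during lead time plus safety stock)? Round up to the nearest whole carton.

1,019 cartons

Daily demand d = 29,000 / 250 = 116.000 cartons/day
Demand during lead time = 116.000 × 2 = 232.00
Reorder point = 232.00 + 787 = 1,019.00 → round up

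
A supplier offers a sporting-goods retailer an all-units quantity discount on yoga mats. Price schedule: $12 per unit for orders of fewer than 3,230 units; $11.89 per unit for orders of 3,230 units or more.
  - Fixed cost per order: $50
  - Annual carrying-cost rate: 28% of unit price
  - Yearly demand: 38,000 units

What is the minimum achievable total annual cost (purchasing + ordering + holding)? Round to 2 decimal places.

$457,784.89

H₁ = 28%×$12 = $3.3600;  H₂ = 28%×$11.89 = $3.3292
EOQ₁ = √(2×38,000×50/3.3600) = 1,063.46  (< 3,230, feasible at tier 1)
EOQ₂ = √(2×38,000×50/3.3292) = 1,068.37  (< 3,230 → use Q = 3,230 at tier-2 price)
TC(tier 1 (EOQ₁), Q≈1,063.5) = $459,573.23
TC(tier 2, Q≈3,230.0) = $457,784.89
Minimum at tier 2: $457,784.89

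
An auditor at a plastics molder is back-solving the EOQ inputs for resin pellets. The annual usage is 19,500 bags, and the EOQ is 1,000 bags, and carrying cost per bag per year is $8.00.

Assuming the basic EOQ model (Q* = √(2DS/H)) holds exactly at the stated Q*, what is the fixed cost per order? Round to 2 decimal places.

From Q* = √(2DS/H) ⇒ Q*² = 2DS/H.
S = Q²H / (2D) = 1,000² × 8 / (2 × 19,500) = 205.1282

$205.13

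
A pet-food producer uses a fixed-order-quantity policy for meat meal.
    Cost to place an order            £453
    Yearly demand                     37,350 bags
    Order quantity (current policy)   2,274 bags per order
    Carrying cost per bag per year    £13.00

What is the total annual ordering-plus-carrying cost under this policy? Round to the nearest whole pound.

Ordering: D/Q × S = 37,350/2,274 × £453 = £7,440.44
Holding:  Q/2 × H = 2,274/2 × £13 = £14,781.00
Total = £7,440.44 + £14,781.00 = £22,221.44

£22,221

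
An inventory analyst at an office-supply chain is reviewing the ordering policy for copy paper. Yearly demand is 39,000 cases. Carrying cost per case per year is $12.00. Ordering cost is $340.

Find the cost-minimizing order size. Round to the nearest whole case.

Q* = √(2·D·S / H) = √(2·39,000·340 / 12) = √2,210,000.0 ≈ 1,486.61

1,487 cases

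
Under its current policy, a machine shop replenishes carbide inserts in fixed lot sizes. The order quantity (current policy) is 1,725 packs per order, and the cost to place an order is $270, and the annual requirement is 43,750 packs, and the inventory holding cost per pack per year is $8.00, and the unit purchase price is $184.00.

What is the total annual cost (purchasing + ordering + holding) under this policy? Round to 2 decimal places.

$8,063,747.83

Ordering: D/Q × S = 43,750/1,725 × $270 = $6,847.83
Holding:  Q/2 × H = 1,725/2 × $8 = $6,900.00
Purchase cost = D·C = 43,750 × 184 = $8,050,000.00
Total = $6,847.83 + $6,900.00 + $8,050,000.00 = $8,063,747.83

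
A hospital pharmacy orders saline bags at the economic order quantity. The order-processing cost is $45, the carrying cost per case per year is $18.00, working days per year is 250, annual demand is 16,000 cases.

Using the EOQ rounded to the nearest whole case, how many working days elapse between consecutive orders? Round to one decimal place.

Optimal lot size Q* = (2 × 16,000 × $45 / $18)^½ ≈ 282.84 → Q = 283 cases
T = Q/D × 250 days = 283/16,000 × 250 = 4.422 days

4.4 days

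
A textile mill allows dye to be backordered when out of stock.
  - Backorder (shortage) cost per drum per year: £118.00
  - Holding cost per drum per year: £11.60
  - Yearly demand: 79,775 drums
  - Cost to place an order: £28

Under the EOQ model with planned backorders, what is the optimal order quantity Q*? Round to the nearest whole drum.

Basic EOQ = √(2·79,775·28/11.6) = 620.581
Backorder adjustment √((H+b)/b) = √((11.6+118)/118) = 1.0480
Q* = 620.581 × 1.0480 ≈ 650.37

650 drums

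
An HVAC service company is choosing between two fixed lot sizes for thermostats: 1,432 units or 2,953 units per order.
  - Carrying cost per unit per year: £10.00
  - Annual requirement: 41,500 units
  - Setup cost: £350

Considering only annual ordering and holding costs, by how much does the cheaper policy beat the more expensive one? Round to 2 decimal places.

£2,380.57

Annual cost at Q: ordering D·S/Q plus holding Q·H/2.
TC(1,432) = (41,500/1,432)×350 + (1,432/2)×10 = £17,303.16
TC(2,953) = (41,500/2,953)×350 + (2,953/2)×10 = £19,683.73
|ΔTC| = |£17,303.16 − £19,683.73| = £2,380.57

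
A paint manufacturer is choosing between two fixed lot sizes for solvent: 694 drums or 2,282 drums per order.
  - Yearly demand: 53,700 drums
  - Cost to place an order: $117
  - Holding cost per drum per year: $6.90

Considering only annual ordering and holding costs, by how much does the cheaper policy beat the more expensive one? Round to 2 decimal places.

$821.33

For each Q, cost = (D/Q)·S + (Q/2)·H.
TC(694) = (53,700/694)×117 + (694/2)×6.9 = $11,447.47
TC(2,282) = (53,700/2,282)×117 + (2,282/2)×6.9 = $10,626.14
|ΔTC| = |$11,447.47 − $10,626.14| = $821.33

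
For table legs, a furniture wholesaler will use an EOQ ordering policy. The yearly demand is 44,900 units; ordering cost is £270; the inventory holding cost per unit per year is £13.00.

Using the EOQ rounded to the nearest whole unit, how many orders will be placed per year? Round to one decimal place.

2DS/H = 2·44,900·270/13 = 1,865,076.92
EOQ = √1,865,076.92 ≈ 1,365.68 → Q = 1,366
N = D/Q = 44,900/1,366 ≈ 32.870 orders/yr

32.9 orders per year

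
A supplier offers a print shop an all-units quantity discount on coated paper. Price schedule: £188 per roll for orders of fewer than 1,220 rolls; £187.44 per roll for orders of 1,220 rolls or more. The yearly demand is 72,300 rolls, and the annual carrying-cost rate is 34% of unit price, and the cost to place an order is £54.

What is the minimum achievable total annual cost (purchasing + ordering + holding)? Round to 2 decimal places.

£13,593,987.22

H₁ = 34%×£188 = £63.9200;  H₂ = 34%×£187.44 = £63.7296
EOQ₁ = √(2×72,300×54/63.9200) = 349.51  (< 1,220, feasible at tier 1)
EOQ₂ = √(2×72,300×54/63.7296) = 350.03  (< 1,220 → use Q = 1,220 at tier-2 price)
TC(tier 1 (EOQ₁), Q≈349.5) = £13,614,740.84
TC(tier 2, Q≈1,220.0) = £13,593,987.22
Minimum at tier 2: £13,593,987.22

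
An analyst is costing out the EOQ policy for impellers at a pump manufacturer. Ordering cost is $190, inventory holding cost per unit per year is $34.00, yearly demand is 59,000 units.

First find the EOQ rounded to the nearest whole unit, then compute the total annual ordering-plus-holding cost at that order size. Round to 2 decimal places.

Optimal lot size Q* = (2 × 59,000 × $190 / $34)^½ ≈ 812.04 → Q = 812 units
Orders/yr = 59,000/812 = 72.660; ordering cost = 72.660 × $190 = $13,805.42
Average inventory = 812/2 = 406; holding cost = 406 × $34 = $13,804.00
Total = $13,805.42 + $13,804.00 = $27,609.42

$27,609.42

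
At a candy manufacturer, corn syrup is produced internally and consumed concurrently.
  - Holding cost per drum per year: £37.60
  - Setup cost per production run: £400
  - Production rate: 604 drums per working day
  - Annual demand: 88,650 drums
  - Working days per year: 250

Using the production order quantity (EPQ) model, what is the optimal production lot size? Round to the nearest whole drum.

2,137 drums

Daily demand d = 88,650/250 = 354.600; p = 604; 1 − d/p = 0.41291
EPQ = √(2DS / (H(1 − d/p)))
    = √(2 × 88,650 × 400 / (37.6 × 0.41291)) ≈ 2,137.28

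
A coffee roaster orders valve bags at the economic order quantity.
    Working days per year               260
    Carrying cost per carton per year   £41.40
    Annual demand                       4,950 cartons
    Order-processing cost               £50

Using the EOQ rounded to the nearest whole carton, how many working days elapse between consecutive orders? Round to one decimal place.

Q* = √(2·D·S / H) = √(2·4,950·50 / 41.4) = √11,956.5 ≈ 109.35 → Q = 109 cartons
T = Q/D × 260 days = 109/4,950 × 260 = 5.725 days

5.7 days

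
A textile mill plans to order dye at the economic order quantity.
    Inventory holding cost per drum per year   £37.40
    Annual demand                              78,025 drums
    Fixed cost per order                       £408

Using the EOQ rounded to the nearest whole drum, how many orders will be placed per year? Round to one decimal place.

59.8 orders per year

EOQ = √(2DS/H) = √(2 × 78,025 × 408 / 37.4)
    = √(1,702,363.64) ≈ 1,304.75 → Q = 1,305
N = D/Q = 78,025/1,305 ≈ 59.789 orders/yr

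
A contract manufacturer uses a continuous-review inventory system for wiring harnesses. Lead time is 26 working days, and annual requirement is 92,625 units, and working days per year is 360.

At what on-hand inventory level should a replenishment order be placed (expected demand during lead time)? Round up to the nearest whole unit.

6,690 units

Daily demand d = 92,625 / 360 = 257.292 units/day
Demand during lead time = 257.292 × 26 = 6,689.58
Reorder point = 6,689.58 → round up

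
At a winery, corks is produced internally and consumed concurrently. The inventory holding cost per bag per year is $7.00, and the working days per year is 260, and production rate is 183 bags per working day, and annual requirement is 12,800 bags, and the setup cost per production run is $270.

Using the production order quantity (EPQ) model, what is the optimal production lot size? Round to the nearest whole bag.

d = 12,800/260 = 49.2308 bags/day;  effective holding cost H(1 − d/p) = 7·(1 − 49.2308/183) = 5.11686
Q* = √(2DS / H_eff) = √(2·12,800·270 / 5.11686) ≈ 1,162.25

1,162 bags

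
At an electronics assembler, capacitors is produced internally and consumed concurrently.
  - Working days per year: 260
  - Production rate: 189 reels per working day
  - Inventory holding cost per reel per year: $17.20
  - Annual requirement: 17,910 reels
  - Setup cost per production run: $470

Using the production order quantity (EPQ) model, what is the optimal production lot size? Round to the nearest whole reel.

Daily demand d = 17,910/260 = 68.885; p = 189; 1 − d/p = 0.63553
EPQ = √(2DS / (H(1 − d/p)))
    = √(2 × 17,910 × 470 / (17.2 × 0.63553)) ≈ 1,241.02

1,241 reels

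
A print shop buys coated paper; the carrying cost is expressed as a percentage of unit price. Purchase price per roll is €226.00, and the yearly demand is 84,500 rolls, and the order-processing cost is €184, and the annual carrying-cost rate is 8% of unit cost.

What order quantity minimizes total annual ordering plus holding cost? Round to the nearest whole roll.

Carrying cost H = €226 × 8% = €18.0800/roll/yr
Q* = √(2·D·S / H) = √(2·84,500·184 / 18.08) = √1,719,911.5 ≈ 1,311.45

1,311 rolls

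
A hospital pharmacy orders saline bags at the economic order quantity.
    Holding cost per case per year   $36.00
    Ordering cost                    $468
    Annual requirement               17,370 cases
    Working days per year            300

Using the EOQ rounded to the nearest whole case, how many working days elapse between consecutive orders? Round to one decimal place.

Optimal lot size Q* = (2 × 17,370 × $468 / $36)^½ ≈ 672.03 → Q = 672 cases
T = Q/D × 300 days = 672/17,370 × 300 = 11.606 days

11.6 days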